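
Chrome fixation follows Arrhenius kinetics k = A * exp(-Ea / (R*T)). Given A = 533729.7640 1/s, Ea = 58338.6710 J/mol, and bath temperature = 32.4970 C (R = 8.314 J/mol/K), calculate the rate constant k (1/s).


T_K = T_C + 273.15 = 32.4970 + 273.15 = 305.6470 K
exponent = -Ea / (R * T_K) = -58338.6710 / (8.314 * 305.6470) = -22.9576
k = A * exp(exponent) = 533729.7640 * exp(-22.9576) = 5.7143e-05 1/s


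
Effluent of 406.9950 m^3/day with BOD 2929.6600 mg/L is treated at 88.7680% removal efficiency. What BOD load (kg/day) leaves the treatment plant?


Load_in = volume * conc / 1000 = 406.9950 * 2929.6600 / 1000 = 1192.3570 kg/day
Removed = Load_in * eff / 100 = 1192.3570 * 88.7680 / 100 = 1058.4314 kg/day
Load_out = Load_in - Removed = 1192.3570 - 1058.4314 = 133.9255 kg/day


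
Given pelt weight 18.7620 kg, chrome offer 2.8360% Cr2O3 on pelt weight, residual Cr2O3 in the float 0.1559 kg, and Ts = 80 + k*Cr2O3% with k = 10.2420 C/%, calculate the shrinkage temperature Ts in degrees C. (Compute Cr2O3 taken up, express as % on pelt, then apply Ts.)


Offered = pelt * offer_pct / 100 = 18.7620 * 2.8360 / 100 = 0.5321 kg
Uptake = offered - residual = 0.5321 - 0.1559 = 0.3762 kg
Cr2O3% on pelt = uptake / pelt * 100 = 0.3762 / 18.7620 * 100 = 2.0051 %
Ts = 80 + k * Cr2O3% = 80 + 10.2420 * 2.0051 = 100.5359 C


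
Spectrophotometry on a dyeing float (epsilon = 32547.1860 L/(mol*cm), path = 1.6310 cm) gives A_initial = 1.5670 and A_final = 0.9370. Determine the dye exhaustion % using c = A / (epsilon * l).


c_initial = A_i / (epsilon * l) = 1.5670 / (32547.1860 * 1.6310) = 2.9519e-05 mol/L
c_final = A_f / (epsilon * l) = 0.9370 / (32547.1860 * 1.6310) = 1.7651e-05 mol/L
Exhaustion = (c_initial - c_final) / c_initial * 100 = (2.9519e-05 - 1.7651e-05) / 2.9519e-05 * 100 = 40.2042 %


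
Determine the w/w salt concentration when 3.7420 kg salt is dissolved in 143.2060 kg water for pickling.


Formula: Conc = salt / (water + salt) * 100
Substituting: Conc = 3.7420 / (143.2060 + 3.7420) * 100
Result: 2.5465 %


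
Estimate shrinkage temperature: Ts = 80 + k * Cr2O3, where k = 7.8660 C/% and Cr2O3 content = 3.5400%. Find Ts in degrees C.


Formula: Ts = 80 + k * Cr2O3
Substituting: Ts = 80 + 7.8660 * 3.5400
Result: 107.8456 C


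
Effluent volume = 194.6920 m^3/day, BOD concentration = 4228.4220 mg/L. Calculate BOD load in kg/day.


Formula: BOD_load = volume * conc / 1000
Substituting: BOD_load = 194.6920 * 4228.4220 / 1000
Result: 823.2399 kg/day


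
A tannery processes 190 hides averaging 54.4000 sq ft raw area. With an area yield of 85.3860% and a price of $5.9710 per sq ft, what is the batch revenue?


Raw_total = N * avg_area = 190 * 54.4000 = 10336.0000 sq ft
Finished = Raw_total * yield / 100 = 10336.0000 * 85.3860 / 100 = 8825.4970 sq ft
Value = Finished * price = 8825.4970 * 5.9710 = 52697.0423 $


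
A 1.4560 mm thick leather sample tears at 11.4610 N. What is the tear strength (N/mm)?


Formula: Tear strength = force / thickness
Substituting: Tear strength = 11.4610 / 1.4560
Result: 7.8716 N/mm


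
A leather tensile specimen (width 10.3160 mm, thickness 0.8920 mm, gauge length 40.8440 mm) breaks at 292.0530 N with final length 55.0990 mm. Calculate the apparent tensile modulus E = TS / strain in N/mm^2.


TS = F / (w * t) = 292.0530 / (10.3160 * 0.8920) = 31.7384 N/mm^2
strain = (Lf - L0) / L0 = (55.0990 - 40.8440) / 40.8440 = 0.3490
E = TS / strain = 31.7384 / 0.3490 = 90.9382 N/mm^2


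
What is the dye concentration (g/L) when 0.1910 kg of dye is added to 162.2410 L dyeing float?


Formula: Conc = dye_mass(kg) / volume(L) * 1000
Substituting: Conc = 0.1910 / 162.2410 * 1000
Result: 1.1773 g/L


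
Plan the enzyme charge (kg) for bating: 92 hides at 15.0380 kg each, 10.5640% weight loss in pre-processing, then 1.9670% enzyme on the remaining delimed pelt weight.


Total_raw = N * avg_wt = 92 * 15.0380 = 1383.4960 kg
Substrate = Total_raw * (1 - loss/100) = 1383.4960 * (1 - 10.5640/100) = 1237.3435 kg
Enzyme = Substrate * pct / 100 = 1237.3435 * 1.9670 / 100 = 24.3385 kg


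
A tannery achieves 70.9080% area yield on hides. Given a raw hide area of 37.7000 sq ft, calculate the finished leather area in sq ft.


Formula: finished = raw * yield / 100
Substituting: finished = 37.7000 * 70.9080 / 100
Result: 26.7323 sq ft


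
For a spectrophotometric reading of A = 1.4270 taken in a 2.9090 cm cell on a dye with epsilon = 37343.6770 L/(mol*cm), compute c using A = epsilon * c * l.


Formula: c = A / (epsilon * l)
Substituting: c = 1.4270 / (37343.6770 * 2.9090)
Result: 1.3136e-05 mol/L


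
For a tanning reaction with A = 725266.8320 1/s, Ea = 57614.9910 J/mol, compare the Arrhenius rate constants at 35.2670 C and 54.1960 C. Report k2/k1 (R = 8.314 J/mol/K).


T1 = 35.2670 + 273.15 = 308.4170 K; T2 = 54.1960 + 273.15 = 327.3460 K
k1 = A * exp(-Ea/(R*T1)) = 725266.8320 * exp(-57614.9910/(8.314*308.4170)) = 1.2655e-04 1/s
k2 = A * exp(-Ea/(R*T2)) = 725266.8320 * exp(-57614.9910/(8.314*327.3460)) = 4.6402e-04 1/s
k2/k1 = 4.6402e-04 / 1.2655e-04 = 3.6667


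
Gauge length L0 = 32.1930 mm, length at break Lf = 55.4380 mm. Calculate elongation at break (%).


Formula: Elongation = (Lf - L0) / L0 * 100
Substituting: Elongation = (55.4380 - 32.1930) / 32.1930 * 100
Result: 72.2051 %


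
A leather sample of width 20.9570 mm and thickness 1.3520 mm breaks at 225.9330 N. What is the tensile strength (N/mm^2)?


Formula: TS = force / (width * thickness)
Substituting: TS = 225.9330 / (20.9570 * 1.3520)
Result: 7.9740 N/mm^2


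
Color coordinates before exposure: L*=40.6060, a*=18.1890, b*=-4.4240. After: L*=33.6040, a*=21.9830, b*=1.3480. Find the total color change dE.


dL = -7.0020, da = 3.7940, db = 5.7720
dE = sqrt((-7.0020)^2 + 3.7940^2 + 5.7720^2) = 9.8356


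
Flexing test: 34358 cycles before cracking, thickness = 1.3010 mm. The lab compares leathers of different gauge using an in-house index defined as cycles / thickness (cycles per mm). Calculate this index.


Formula: Index = cycles / thickness
Substituting: Index = 34358 / 1.3010
Result: 26408.9162 cycles/mm


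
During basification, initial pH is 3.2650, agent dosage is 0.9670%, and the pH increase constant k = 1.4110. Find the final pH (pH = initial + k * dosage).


Formula: pH_final = pH_initial + k * base_pct
Substituting: pH_final = 3.2650 + 1.4110 * 0.9670
Result: 4.6294


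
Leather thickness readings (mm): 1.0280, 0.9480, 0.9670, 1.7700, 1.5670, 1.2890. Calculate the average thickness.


Formula: Average = sum / n
Substituting: Average = 7.5690 / 6
Result: 1.2615 mm


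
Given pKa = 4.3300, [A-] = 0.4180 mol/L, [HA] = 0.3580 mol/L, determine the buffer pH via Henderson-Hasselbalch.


ratio = [A-] / [HA] = 0.4180 / 0.3580 = 1.1676
log10(ratio) = 0.0672933
pH = pKa + log10(ratio) = 4.3300 + 0.0672933 = 4.3973


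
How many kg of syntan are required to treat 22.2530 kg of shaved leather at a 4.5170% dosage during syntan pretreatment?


Formula: Syntan = substrate * pct / 100
Substituting: Syntan = 22.2530 * 4.5170 / 100
Result: 1.0052 kg


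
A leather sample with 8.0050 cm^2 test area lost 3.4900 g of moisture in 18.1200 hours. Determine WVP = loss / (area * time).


Formula: WVP = loss / (area * time)
Substituting: WVP = 3.4900 / (8.0050 * 18.1200)
Result: 0.0240606 g/(cm^2*hr)


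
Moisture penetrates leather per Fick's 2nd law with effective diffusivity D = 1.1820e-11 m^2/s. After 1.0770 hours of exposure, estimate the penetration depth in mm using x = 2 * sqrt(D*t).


t = 1.0770 hr * 3600 = 3877.2000 s
D * t = 1.1820e-11 * 3877.2000 = 4.5829e-08
x = 2 * sqrt(D*t) = 2 * sqrt(4.5829e-08) = 4.2815e-04 m = 0.4282 mm


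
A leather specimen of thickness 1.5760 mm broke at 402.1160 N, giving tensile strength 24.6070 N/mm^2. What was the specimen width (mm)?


Formula: w = F / (TS * t)
Substituting: w = 402.1160 / (24.6070 * 1.5760)
Result: 10.3690 mm


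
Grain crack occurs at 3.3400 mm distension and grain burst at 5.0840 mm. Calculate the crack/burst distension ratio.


Formula: Ratio = crack / burst
Substituting: Ratio = 3.3400 / 5.0840
Result: 0.6570


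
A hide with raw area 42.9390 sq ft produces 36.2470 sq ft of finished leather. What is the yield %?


Formula: Yield = finished / raw * 100
Substituting: Yield = 36.2470 / 42.9390 * 100
Result: 84.4151 %


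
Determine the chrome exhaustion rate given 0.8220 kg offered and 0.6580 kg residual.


Formula: Uptake = (offered - residual) / offered * 100
Substituting: Uptake = (0.8220 - 0.6580) / 0.8220 * 100
Result: 19.9513 %


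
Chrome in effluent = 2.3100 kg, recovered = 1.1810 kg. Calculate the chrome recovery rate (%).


Formula: Recovery = recovered / input * 100
Substituting: Recovery = 1.1810 / 2.3100 * 100
Result: 51.1255 %


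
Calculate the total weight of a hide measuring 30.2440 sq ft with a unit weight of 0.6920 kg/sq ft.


Formula: Weight = area * weight_per_sqft
Substituting: Weight = 30.2440 * 0.6920
Result: 20.9288 kg


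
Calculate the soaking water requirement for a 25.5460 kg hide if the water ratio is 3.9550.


Formula: Water = hide_weight * ratio
Substituting: Water = 25.5460 * 3.9550
Result: 101.0344 kg


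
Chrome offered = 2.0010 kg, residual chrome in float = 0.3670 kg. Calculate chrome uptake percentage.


Formula: Uptake = (offered - residual) / offered * 100
Substituting: Uptake = (2.0010 - 0.3670) / 2.0010 * 100
Result: 81.6592 %


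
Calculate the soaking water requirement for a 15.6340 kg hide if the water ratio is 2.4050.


Formula: Water = hide_weight * ratio
Substituting: Water = 15.6340 * 2.4050
Result: 37.5998 kg


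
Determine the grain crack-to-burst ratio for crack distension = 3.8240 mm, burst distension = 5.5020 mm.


Formula: Ratio = crack / burst
Substituting: Ratio = 3.8240 / 5.5020
Result: 0.6950


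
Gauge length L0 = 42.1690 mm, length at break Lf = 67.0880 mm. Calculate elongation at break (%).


Formula: Elongation = (Lf - L0) / L0 * 100
Substituting: Elongation = (67.0880 - 42.1690) / 42.1690 * 100
Result: 59.0932 %


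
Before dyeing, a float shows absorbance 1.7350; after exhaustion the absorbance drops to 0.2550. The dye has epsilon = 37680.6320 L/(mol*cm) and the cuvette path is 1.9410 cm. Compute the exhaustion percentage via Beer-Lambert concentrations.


c_initial = A_i / (epsilon * l) = 1.7350 / (37680.6320 * 1.9410) = 2.3722e-05 mol/L
c_final = A_f / (epsilon * l) = 0.2550 / (37680.6320 * 1.9410) = 3.4866e-06 mol/L
Exhaustion = (c_initial - c_final) / c_initial * 100 = (2.3722e-05 - 3.4866e-06) / 2.3722e-05 * 100 = 85.3026 %


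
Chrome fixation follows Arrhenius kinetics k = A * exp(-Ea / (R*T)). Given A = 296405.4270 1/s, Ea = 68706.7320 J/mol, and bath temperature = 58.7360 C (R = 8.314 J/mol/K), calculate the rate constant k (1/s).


T_K = T_C + 273.15 = 58.7360 + 273.15 = 331.8860 K
exponent = -Ea / (R * T_K) = -68706.7320 / (8.314 * 331.8860) = -24.9001
k = A * exp(exponent) = 296405.4270 * exp(-24.9001) = 4.5491e-06 1/s


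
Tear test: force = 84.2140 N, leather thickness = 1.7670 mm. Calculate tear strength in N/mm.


Formula: Tear strength = force / thickness
Substituting: Tear strength = 84.2140 / 1.7670
Result: 47.6593 N/mm


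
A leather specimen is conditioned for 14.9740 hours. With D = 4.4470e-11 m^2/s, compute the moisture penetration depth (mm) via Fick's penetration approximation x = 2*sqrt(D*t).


t = 14.9740 hr * 3600 = 53906.4000 s
D * t = 4.4470e-11 * 53906.4000 = 2.3972e-06
x = 2 * sqrt(D*t) = 2 * sqrt(2.3972e-06) = 0.00309659 m = 3.0966 mm


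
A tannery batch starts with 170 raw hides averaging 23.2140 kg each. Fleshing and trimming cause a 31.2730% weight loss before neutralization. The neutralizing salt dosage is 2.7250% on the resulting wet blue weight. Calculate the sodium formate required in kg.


Total_raw = N * avg_wt = 170 * 23.2140 = 3946.3800 kg
Substrate = Total_raw * (1 - loss/100) = 3946.3800 * (1 - 31.2730/100) = 2712.2286 kg
Neutralizer = Substrate * pct / 100 = 2712.2286 * 2.7250 / 100 = 73.9082 kg


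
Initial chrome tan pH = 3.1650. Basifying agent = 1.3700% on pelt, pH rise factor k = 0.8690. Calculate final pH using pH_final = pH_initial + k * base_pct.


Formula: pH_final = pH_initial + k * base_pct
Substituting: pH_final = 3.1650 + 0.8690 * 1.3700
Result: 4.3555


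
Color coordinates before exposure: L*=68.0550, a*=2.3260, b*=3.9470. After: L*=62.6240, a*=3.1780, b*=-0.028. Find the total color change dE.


dL = -5.4310, da = 0.8520, db = -3.9750
dE = sqrt((-5.4310)^2 + 0.8520^2 + (-3.9750)^2) = 6.7840


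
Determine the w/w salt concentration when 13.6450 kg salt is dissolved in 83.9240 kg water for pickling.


Formula: Conc = salt / (water + salt) * 100
Substituting: Conc = 13.6450 / (83.9240 + 13.6450) * 100
Result: 13.9850 %


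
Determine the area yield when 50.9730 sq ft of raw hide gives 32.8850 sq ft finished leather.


Formula: Yield = finished / raw * 100
Substituting: Yield = 32.8850 / 50.9730 * 100
Result: 64.5145 %


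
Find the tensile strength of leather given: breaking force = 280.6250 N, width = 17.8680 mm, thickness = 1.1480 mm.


Formula: TS = force / (width * thickness)
Substituting: TS = 280.6250 / (17.8680 * 1.1480)
Result: 13.6807 N/mm^2


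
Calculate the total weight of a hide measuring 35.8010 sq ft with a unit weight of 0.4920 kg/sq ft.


Formula: Weight = area * weight_per_sqft
Substituting: Weight = 35.8010 * 0.4920
Result: 17.6141 kg


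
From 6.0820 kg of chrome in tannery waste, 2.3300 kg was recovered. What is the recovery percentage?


Formula: Recovery = recovered / input * 100
Substituting: Recovery = 2.3300 / 6.0820 * 100
Result: 38.3098 %


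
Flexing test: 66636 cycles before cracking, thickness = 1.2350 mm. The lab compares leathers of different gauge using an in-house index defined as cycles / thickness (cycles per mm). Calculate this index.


Formula: Index = cycles / thickness
Substituting: Index = 66636 / 1.2350
Result: 53956.2753 cycles/mm


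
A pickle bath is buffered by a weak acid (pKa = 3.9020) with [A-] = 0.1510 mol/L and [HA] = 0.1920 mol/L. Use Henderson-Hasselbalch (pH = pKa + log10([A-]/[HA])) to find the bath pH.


ratio = [A-] / [HA] = 0.1510 / 0.1920 = 0.7865
log10(ratio) = -0.1043
pH = pKa + log10(ratio) = 3.9020 - 0.1043 = 3.7977


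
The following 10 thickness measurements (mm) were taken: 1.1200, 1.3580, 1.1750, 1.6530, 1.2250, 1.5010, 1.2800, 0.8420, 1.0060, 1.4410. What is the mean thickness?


Formula: Average = sum / n
Substituting: Average = 12.6010 / 10
Result: 1.2601 mm


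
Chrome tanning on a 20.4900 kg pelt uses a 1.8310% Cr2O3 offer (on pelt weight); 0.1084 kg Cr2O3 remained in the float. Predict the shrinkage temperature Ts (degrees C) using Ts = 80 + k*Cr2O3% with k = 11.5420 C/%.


Offered = pelt * offer_pct / 100 = 20.4900 * 1.8310 / 100 = 0.3752 kg
Uptake = offered - residual = 0.3752 - 0.1084 = 0.2668 kg
Cr2O3% on pelt = uptake / pelt * 100 = 0.2668 / 20.4900 * 100 = 1.3020 %
Ts = 80 + k * Cr2O3% = 80 + 11.5420 * 1.3020 = 95.0272 C


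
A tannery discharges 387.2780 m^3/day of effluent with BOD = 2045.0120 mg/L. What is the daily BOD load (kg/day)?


Formula: BOD_load = volume * conc / 1000
Substituting: BOD_load = 387.2780 * 2045.0120 / 1000
Result: 791.9882 kg/day


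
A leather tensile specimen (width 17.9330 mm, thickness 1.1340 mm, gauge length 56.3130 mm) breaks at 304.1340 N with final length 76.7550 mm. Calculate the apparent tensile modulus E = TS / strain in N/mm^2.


TS = F / (w * t) = 304.1340 / (17.9330 * 1.1340) = 14.9554 N/mm^2
strain = (Lf - L0) / L0 = (76.7550 - 56.3130) / 56.3130 = 0.3630
E = TS / strain = 14.9554 / 0.3630 = 41.1988 N/mm^2


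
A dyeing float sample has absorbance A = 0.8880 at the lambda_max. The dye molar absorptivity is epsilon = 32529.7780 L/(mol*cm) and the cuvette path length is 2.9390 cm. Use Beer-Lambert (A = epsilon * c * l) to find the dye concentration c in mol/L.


Formula: c = A / (epsilon * l)
Substituting: c = 0.8880 / (32529.7780 * 2.9390)
Result: 9.2882e-06 mol/L


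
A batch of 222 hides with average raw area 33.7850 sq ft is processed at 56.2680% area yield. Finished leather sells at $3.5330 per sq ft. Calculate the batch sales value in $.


Raw_total = N * avg_area = 222 * 33.7850 = 7500.2700 sq ft
Finished = Raw_total * yield / 100 = 7500.2700 * 56.2680 / 100 = 4220.2519 sq ft
Value = Finished * price = 4220.2519 * 3.5330 = 14910.1500 $


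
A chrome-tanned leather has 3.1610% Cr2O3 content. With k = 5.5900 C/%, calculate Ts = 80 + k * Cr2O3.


Formula: Ts = 80 + k * Cr2O3
Substituting: Ts = 80 + 5.5900 * 3.1610
Result: 97.6700 C


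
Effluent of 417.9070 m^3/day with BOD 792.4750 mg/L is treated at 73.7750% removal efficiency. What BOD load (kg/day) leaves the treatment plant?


Load_in = volume * conc / 1000 = 417.9070 * 792.4750 / 1000 = 331.1808 kg/day
Removed = Load_in * eff / 100 = 331.1808 * 73.7750 / 100 = 244.3287 kg/day
Load_out = Load_in - Removed = 331.1808 - 244.3287 = 86.8522 kg/day


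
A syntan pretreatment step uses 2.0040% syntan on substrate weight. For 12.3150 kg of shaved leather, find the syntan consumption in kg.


Formula: Syntan = substrate * pct / 100
Substituting: Syntan = 12.3150 * 2.0040 / 100
Result: 0.2468 kg


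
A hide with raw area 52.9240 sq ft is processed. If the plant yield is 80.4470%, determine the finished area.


Formula: finished = raw * yield / 100
Substituting: finished = 52.9240 * 80.4470 / 100
Result: 42.5758 sq ft


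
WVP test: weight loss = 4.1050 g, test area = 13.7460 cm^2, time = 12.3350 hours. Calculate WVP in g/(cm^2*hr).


Formula: WVP = loss / (area * time)
Substituting: WVP = 4.1050 / (13.7460 * 12.3350)
Result: 0.0242102 g/(cm^2*hr)


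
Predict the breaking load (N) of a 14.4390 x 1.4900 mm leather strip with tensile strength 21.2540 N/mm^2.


Formula: F = TS * w * t
Substituting: F = 21.2540 * 14.4390 * 1.4900
Result: 457.2609 N


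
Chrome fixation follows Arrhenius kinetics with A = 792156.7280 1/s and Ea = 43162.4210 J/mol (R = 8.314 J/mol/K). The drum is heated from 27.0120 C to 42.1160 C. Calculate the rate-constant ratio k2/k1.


T1 = 27.0120 + 273.15 = 300.1620 K; T2 = 42.1160 + 273.15 = 315.2660 K
k1 = A * exp(-Ea/(R*T1)) = 792156.7280 * exp(-43162.4210/(8.314*300.1620)) = 0.0243978 1/s
k2 = A * exp(-Ea/(R*T2)) = 792156.7280 * exp(-43162.4210/(8.314*315.2660)) = 0.0558747 1/s
k2/k1 = 0.0558747 / 0.0243978 = 2.2902


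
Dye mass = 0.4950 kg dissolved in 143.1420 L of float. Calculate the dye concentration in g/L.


Formula: Conc = dye_mass(kg) / volume(L) * 1000
Substituting: Conc = 0.4950 / 143.1420 * 1000
Result: 3.4581 g/L


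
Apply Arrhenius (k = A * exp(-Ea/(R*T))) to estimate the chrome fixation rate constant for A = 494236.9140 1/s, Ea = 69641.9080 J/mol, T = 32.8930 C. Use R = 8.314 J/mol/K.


T_K = T_C + 273.15 = 32.8930 + 273.15 = 306.0430 K
exponent = -Ea / (R * T_K) = -69641.9080 / (8.314 * 306.0430) = -27.3702
k = A * exp(exponent) = 494236.9140 * exp(-27.3702) = 6.4151e-07 1/s


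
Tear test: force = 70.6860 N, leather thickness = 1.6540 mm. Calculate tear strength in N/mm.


Formula: Tear strength = force / thickness
Substituting: Tear strength = 70.6860 / 1.6540
Result: 42.7364 N/mm


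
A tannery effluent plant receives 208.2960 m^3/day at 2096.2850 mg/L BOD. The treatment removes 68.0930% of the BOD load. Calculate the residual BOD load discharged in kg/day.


Load_in = volume * conc / 1000 = 208.2960 * 2096.2850 / 1000 = 436.6478 kg/day
Removed = Load_in * eff / 100 = 436.6478 * 68.0930 / 100 = 297.3266 kg/day
Load_out = Load_in - Removed = 436.6478 - 297.3266 = 139.3212 kg/day


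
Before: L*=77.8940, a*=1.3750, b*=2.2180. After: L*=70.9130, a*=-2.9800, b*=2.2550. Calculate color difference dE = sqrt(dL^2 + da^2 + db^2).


dL = -6.9810, da = -4.3550, db = 0.037
dE = sqrt((-6.9810)^2 + (-4.3550)^2 + 0.037^2) = 8.2281


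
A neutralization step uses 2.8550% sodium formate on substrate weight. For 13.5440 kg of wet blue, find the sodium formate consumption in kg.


Formula: Neutralizer = substrate * pct / 100
Substituting: Neutralizer = 13.5440 * 2.8550 / 100
Result: 0.3867 kg


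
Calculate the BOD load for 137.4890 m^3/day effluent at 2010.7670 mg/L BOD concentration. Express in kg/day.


Formula: BOD_load = volume * conc / 1000
Substituting: BOD_load = 137.4890 * 2010.7670 / 1000
Result: 276.4583 kg/day


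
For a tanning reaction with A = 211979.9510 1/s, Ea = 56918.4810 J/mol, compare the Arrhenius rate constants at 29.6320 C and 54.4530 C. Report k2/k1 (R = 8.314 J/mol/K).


T1 = 29.6320 + 273.15 = 302.7820 K; T2 = 54.4530 + 273.15 = 327.6030 K
k1 = A * exp(-Ea/(R*T1)) = 211979.9510 * exp(-56918.4810/(8.314*302.7820)) = 3.2108e-05 1/s
k2 = A * exp(-Ea/(R*T2)) = 211979.9510 * exp(-56918.4810/(8.314*327.6030)) = 1.7808e-04 1/s
k2/k1 = 1.7808e-04 / 3.2108e-05 = 5.5462


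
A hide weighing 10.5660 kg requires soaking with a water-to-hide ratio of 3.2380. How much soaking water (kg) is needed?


Formula: Water = hide_weight * ratio
Substituting: Water = 10.5660 * 3.2380
Result: 34.2127 kg


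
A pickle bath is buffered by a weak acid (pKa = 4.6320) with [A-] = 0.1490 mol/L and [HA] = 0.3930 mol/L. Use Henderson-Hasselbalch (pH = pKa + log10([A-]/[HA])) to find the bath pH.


ratio = [A-] / [HA] = 0.1490 / 0.3930 = 0.3791
log10(ratio) = -0.4212
pH = pKa + log10(ratio) = 4.6320 - 0.4212 = 4.2108


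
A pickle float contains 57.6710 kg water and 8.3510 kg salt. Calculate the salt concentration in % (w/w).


Formula: Conc = salt / (water + salt) * 100
Substituting: Conc = 8.3510 / (57.6710 + 8.3510) * 100
Result: 12.6488 %


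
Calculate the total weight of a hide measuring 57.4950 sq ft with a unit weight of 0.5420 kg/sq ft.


Formula: Weight = area * weight_per_sqft
Substituting: Weight = 57.4950 * 0.5420
Result: 31.1623 kg


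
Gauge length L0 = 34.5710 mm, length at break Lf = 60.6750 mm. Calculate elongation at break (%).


Formula: Elongation = (Lf - L0) / L0 * 100
Substituting: Elongation = (60.6750 - 34.5710) / 34.5710 * 100
Result: 75.5084 %


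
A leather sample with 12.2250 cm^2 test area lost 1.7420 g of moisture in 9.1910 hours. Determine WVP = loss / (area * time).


Formula: WVP = loss / (area * time)
Substituting: WVP = 1.7420 / (12.2250 * 9.1910)
Result: 0.0155037 g/(cm^2*hr)


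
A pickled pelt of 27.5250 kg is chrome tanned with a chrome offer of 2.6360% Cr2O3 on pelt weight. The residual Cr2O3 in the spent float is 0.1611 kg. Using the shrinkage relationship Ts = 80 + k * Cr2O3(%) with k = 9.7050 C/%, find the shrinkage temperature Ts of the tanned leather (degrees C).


Offered = pelt * offer_pct / 100 = 27.5250 * 2.6360 / 100 = 0.7256 kg
Uptake = offered - residual = 0.7256 - 0.1611 = 0.5645 kg
Cr2O3% on pelt = uptake / pelt * 100 = 0.5645 / 27.5250 * 100 = 2.0507 %
Ts = 80 + k * Cr2O3% = 80 + 9.7050 * 2.0507 = 99.9022 C


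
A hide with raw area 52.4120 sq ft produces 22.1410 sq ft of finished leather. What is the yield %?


Formula: Yield = finished / raw * 100
Substituting: Yield = 22.1410 / 52.4120 * 100
Result: 42.2441 %


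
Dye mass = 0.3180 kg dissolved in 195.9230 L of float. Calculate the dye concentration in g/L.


Formula: Conc = dye_mass(kg) / volume(L) * 1000
Substituting: Conc = 0.3180 / 195.9230 * 1000
Result: 1.6231 g/L


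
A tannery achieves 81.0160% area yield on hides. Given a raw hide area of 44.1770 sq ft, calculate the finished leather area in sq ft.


Formula: finished = raw * yield / 100
Substituting: finished = 44.1770 * 81.0160 / 100
Result: 35.7904 sq ft


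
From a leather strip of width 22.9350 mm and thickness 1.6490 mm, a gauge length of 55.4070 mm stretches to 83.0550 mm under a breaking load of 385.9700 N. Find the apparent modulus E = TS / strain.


TS = F / (w * t) = 385.9700 / (22.9350 * 1.6490) = 10.2055 N/mm^2
strain = (Lf - L0) / L0 = (83.0550 - 55.4070) / 55.4070 = 0.4990
E = TS / strain = 10.2055 / 0.4990 = 20.4520 N/mm^2


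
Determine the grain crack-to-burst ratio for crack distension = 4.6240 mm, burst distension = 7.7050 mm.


Formula: Ratio = crack / burst
Substituting: Ratio = 4.6240 / 7.7050
Result: 0.6001


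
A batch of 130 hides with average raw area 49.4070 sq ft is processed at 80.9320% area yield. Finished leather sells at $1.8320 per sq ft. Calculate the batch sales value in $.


Raw_total = N * avg_area = 130 * 49.4070 = 6422.9100 sq ft
Finished = Raw_total * yield / 100 = 6422.9100 * 80.9320 / 100 = 5198.1895 sq ft
Value = Finished * price = 5198.1895 * 1.8320 = 9523.0832 $


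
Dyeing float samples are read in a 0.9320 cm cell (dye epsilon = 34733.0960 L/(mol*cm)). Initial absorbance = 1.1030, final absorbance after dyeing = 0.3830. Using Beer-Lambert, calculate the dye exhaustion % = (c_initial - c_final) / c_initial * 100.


c_initial = A_i / (epsilon * l) = 1.1030 / (34733.0960 * 0.9320) = 3.4073e-05 mol/L
c_final = A_f / (epsilon * l) = 0.3830 / (34733.0960 * 0.9320) = 1.1831e-05 mol/L
Exhaustion = (c_initial - c_final) / c_initial * 100 = (3.4073e-05 - 1.1831e-05) / 3.4073e-05 * 100 = 65.2765 %


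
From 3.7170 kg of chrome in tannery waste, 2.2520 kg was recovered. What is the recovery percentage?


Formula: Recovery = recovered / input * 100
Substituting: Recovery = 2.2520 / 3.7170 * 100
Result: 60.5865 %


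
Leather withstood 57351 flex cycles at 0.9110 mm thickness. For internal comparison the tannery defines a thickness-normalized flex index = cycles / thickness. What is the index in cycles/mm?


Formula: Index = cycles / thickness
Substituting: Index = 57351 / 0.9110
Result: 62953.8968 cycles/mm


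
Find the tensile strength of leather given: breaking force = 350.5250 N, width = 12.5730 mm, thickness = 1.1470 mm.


Formula: TS = force / (width * thickness)
Substituting: TS = 350.5250 / (12.5730 * 1.1470)
Result: 24.3062 N/mm^2


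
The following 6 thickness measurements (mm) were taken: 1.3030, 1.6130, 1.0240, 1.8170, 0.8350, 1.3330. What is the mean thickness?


Formula: Average = sum / n
Substituting: Average = 7.9250 / 6
Result: 1.3208 mm


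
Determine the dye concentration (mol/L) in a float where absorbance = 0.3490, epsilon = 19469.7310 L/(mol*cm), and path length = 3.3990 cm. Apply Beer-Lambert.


Formula: c = A / (epsilon * l)
Substituting: c = 0.3490 / (19469.7310 * 3.3990)
Result: 5.2737e-06 mol/L


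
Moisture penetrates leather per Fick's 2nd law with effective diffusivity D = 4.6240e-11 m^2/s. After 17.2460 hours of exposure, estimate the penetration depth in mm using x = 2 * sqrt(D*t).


t = 17.2460 hr * 3600 = 62085.6000 s
D * t = 4.6240e-11 * 62085.6000 = 2.8708e-06
x = 2 * sqrt(D*t) = 2 * sqrt(2.8708e-06) = 0.00338871 m = 3.3887 mm


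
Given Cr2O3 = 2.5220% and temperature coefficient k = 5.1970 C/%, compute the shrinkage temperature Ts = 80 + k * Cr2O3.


Formula: Ts = 80 + k * Cr2O3
Substituting: Ts = 80 + 5.1970 * 2.5220
Result: 93.1068 C


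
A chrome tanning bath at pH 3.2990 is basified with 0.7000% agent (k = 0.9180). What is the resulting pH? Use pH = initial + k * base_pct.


Formula: pH_final = pH_initial + k * base_pct
Substituting: pH_final = 3.2990 + 0.9180 * 0.7000
Result: 3.9416


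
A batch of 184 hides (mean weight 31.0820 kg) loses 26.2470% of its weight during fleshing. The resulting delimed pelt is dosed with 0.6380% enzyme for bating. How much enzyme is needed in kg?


Total_raw = N * avg_wt = 184 * 31.0820 = 5719.0880 kg
Substrate = Total_raw * (1 - loss/100) = 5719.0880 * (1 - 26.2470/100) = 4217.9990 kg
Enzyme = Substrate * pct / 100 = 4217.9990 * 0.6380 / 100 = 26.9108 kg


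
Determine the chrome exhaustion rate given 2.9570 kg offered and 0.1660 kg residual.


Formula: Uptake = (offered - residual) / offered * 100
Substituting: Uptake = (2.9570 - 0.1660) / 2.9570 * 100
Result: 94.3862 %


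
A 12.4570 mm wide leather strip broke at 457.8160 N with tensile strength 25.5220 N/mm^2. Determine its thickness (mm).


Formula: t = F / (TS * w)
Substituting: t = 457.8160 / (25.5220 * 12.4570)
Result: 1.4400 mm


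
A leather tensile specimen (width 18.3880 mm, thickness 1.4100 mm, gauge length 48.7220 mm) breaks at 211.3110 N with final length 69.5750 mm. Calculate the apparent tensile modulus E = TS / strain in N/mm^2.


TS = F / (w * t) = 211.3110 / (18.3880 * 1.4100) = 8.1502 N/mm^2
strain = (Lf - L0) / L0 = (69.5750 - 48.7220) / 48.7220 = 0.4280
E = TS / strain = 8.1502 / 0.4280 = 19.0425 N/mm^2


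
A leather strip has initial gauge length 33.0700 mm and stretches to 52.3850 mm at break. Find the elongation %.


Formula: Elongation = (Lf - L0) / L0 * 100
Substituting: Elongation = (52.3850 - 33.0700) / 33.0700 * 100
Result: 58.4064 %


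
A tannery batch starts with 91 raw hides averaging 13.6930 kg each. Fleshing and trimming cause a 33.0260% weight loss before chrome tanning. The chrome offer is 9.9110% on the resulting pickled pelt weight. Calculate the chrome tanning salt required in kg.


Total_raw = N * avg_wt = 91 * 13.6930 = 1246.0630 kg
Substrate = Total_raw * (1 - loss/100) = 1246.0630 * (1 - 33.0260/100) = 834.5382 kg
Chrome = Substrate * pct / 100 = 834.5382 * 9.9110 / 100 = 82.7111 kg


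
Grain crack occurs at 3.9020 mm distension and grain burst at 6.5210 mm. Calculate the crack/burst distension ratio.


Formula: Ratio = crack / burst
Substituting: Ratio = 3.9020 / 6.5210
Result: 0.5984


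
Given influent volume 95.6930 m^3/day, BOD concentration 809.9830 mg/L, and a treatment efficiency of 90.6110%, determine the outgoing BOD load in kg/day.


Load_in = volume * conc / 1000 = 95.6930 * 809.9830 / 1000 = 77.5097 kg/day
Removed = Load_in * eff / 100 = 77.5097 * 90.6110 / 100 = 70.2323 kg/day
Load_out = Load_in - Removed = 77.5097 - 70.2323 = 7.2774 kg/day


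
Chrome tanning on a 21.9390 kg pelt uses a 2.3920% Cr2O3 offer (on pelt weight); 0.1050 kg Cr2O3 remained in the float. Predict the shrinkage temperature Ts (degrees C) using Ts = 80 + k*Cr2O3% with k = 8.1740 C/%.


Offered = pelt * offer_pct / 100 = 21.9390 * 2.3920 / 100 = 0.5248 kg
Uptake = offered - residual = 0.5248 - 0.1050 = 0.4198 kg
Cr2O3% on pelt = uptake / pelt * 100 = 0.4198 / 21.9390 * 100 = 1.9134 %
Ts = 80 + k * Cr2O3% = 80 + 8.1740 * 1.9134 = 95.6401 C


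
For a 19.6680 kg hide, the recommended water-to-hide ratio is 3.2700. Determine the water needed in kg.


Formula: Water = hide_weight * ratio
Substituting: Water = 19.6680 * 3.2700
Result: 64.3144 kg


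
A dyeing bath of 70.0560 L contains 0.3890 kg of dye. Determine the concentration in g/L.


Formula: Conc = dye_mass(kg) / volume(L) * 1000
Substituting: Conc = 0.3890 / 70.0560 * 1000
Result: 5.5527 g/L


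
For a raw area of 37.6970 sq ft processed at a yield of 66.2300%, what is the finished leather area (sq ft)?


Formula: finished = raw * yield / 100
Substituting: finished = 37.6970 * 66.2300 / 100
Result: 24.9667 sq ft


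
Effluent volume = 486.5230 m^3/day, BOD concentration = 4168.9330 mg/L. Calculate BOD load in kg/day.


Formula: BOD_load = volume * conc / 1000
Substituting: BOD_load = 486.5230 * 4168.9330 / 1000
Result: 2028.2818 kg/day


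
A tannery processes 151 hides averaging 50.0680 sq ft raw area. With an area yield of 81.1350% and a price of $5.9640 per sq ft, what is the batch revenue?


Raw_total = N * avg_area = 151 * 50.0680 = 7560.2680 sq ft
Finished = Raw_total * yield / 100 = 7560.2680 * 81.1350 / 100 = 6134.0234 sq ft
Value = Finished * price = 6134.0234 * 5.9640 = 36583.3158 $


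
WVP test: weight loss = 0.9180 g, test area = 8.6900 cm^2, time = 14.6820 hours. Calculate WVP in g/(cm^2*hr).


Formula: WVP = loss / (area * time)
Substituting: WVP = 0.9180 / (8.6900 * 14.6820)
Result: 0.00719511 g/(cm^2*hr)


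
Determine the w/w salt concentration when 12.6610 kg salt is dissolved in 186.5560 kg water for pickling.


Formula: Conc = salt / (water + salt) * 100
Substituting: Conc = 12.6610 / (186.5560 + 12.6610) * 100
Result: 6.3554 %


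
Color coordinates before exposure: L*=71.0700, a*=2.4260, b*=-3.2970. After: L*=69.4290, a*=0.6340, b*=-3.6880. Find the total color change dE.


dL = -1.6410, da = -1.7920, db = -0.3910
dE = sqrt((-1.6410)^2 + (-1.7920)^2 + (-0.3910)^2) = 2.4611


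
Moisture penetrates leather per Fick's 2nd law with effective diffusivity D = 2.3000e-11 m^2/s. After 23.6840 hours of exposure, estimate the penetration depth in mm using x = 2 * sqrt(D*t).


t = 23.6840 hr * 3600 = 85262.4000 s
D * t = 2.3000e-11 * 85262.4000 = 1.9610e-06
x = 2 * sqrt(D*t) = 2 * sqrt(1.9610e-06) = 0.00280074 m = 2.8007 mm


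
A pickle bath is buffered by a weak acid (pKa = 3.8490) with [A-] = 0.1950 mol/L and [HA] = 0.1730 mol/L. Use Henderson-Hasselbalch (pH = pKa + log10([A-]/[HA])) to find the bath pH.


ratio = [A-] / [HA] = 0.1950 / 0.1730 = 1.1272
log10(ratio) = 0.0519885
pH = pKa + log10(ratio) = 3.8490 + 0.0519885 = 3.9010


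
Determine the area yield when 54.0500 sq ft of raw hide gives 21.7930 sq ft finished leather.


Formula: Yield = finished / raw * 100
Substituting: Yield = 21.7930 / 54.0500 * 100
Result: 40.3201 %


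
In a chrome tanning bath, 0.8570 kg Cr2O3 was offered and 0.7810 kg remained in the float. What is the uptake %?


Formula: Uptake = (offered - residual) / offered * 100
Substituting: Uptake = (0.8570 - 0.7810) / 0.8570 * 100
Result: 8.8681 %


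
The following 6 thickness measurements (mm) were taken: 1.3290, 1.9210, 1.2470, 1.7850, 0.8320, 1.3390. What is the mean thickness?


Formula: Average = sum / n
Substituting: Average = 8.4530 / 6
Result: 1.4088 mm


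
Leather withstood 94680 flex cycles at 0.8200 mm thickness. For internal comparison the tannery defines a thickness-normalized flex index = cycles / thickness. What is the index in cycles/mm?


Formula: Index = cycles / thickness
Substituting: Index = 94680 / 0.8200
Result: 115463.4146 cycles/mm


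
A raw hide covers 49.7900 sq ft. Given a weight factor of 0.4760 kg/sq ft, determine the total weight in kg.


Formula: Weight = area * weight_per_sqft
Substituting: Weight = 49.7900 * 0.4760
Result: 23.7000 kg


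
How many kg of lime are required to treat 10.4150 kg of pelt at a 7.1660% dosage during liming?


Formula: Lime = substrate * pct / 100
Substituting: Lime = 10.4150 * 7.1660 / 100
Result: 0.7463 kg


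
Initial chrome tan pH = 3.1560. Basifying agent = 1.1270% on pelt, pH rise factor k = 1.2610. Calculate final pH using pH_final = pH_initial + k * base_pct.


Formula: pH_final = pH_initial + k * base_pct
Substituting: pH_final = 3.1560 + 1.2610 * 1.1270
Result: 4.5771


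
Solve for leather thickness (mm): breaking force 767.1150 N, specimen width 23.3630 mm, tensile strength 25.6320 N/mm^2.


Formula: t = F / (TS * w)
Substituting: t = 767.1150 / (25.6320 * 23.3630)
Result: 1.2810 mm


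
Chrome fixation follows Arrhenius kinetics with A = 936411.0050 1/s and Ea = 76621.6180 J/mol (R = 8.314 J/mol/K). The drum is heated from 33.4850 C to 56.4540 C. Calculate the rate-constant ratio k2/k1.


T1 = 33.4850 + 273.15 = 306.6350 K; T2 = 56.4540 + 273.15 = 329.6040 K
k1 = A * exp(-Ea/(R*T1)) = 936411.0050 * exp(-76621.6180/(8.314*306.6350)) = 8.2920e-08 1/s
k2 = A * exp(-Ea/(R*T2)) = 936411.0050 * exp(-76621.6180/(8.314*329.6040)) = 6.7339e-07 1/s
k2/k1 = 6.7339e-07 / 8.2920e-08 = 8.1209


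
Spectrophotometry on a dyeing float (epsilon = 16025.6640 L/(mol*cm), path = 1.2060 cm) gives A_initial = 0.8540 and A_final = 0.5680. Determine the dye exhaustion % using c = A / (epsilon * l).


c_initial = A_i / (epsilon * l) = 0.8540 / (16025.6640 * 1.2060) = 4.4187e-05 mol/L
c_final = A_f / (epsilon * l) = 0.5680 / (16025.6640 * 1.2060) = 2.9389e-05 mol/L
Exhaustion = (c_initial - c_final) / c_initial * 100 = (4.4187e-05 - 2.9389e-05) / 4.4187e-05 * 100 = 33.4895 %


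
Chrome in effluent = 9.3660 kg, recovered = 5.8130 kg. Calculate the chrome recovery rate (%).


Formula: Recovery = recovered / input * 100
Substituting: Recovery = 5.8130 / 9.3660 * 100
Result: 62.0649 %


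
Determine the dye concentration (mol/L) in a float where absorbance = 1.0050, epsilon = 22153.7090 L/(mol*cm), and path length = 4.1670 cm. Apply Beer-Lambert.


Formula: c = A / (epsilon * l)
Substituting: c = 1.0050 / (22153.7090 * 4.1670)
Result: 1.0887e-05 mol/L


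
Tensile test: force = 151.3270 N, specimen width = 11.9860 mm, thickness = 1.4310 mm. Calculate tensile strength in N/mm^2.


Formula: TS = force / (width * thickness)
Substituting: TS = 151.3270 / (11.9860 * 1.4310)
Result: 8.8227 N/mm^2


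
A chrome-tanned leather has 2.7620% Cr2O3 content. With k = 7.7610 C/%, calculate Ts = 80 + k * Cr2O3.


Formula: Ts = 80 + k * Cr2O3
Substituting: Ts = 80 + 7.7610 * 2.7620
Result: 101.4359 C


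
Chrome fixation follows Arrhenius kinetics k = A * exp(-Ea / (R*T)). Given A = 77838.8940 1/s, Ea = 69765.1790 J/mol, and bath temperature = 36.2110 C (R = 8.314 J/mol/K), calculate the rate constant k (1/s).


T_K = T_C + 273.15 = 36.2110 + 273.15 = 309.3610 K
exponent = -Ea / (R * T_K) = -69765.1790 / (8.314 * 309.3610) = -27.1246
k = A * exp(exponent) = 77838.8940 * exp(-27.1246) = 1.2916e-07 1/s


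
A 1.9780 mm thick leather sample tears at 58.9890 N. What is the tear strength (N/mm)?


Formula: Tear strength = force / thickness
Substituting: Tear strength = 58.9890 / 1.9780
Result: 29.8225 N/mm


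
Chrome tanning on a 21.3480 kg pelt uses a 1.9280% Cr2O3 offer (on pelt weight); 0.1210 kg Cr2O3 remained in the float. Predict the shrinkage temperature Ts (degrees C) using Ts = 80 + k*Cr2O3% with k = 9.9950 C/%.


Offered = pelt * offer_pct / 100 = 21.3480 * 1.9280 / 100 = 0.4116 kg
Uptake = offered - residual = 0.4116 - 0.1210 = 0.2906 kg
Cr2O3% on pelt = uptake / pelt * 100 = 0.2906 / 21.3480 * 100 = 1.3612 %
Ts = 80 + k * Cr2O3% = 80 + 9.9950 * 1.3612 = 93.6052 C


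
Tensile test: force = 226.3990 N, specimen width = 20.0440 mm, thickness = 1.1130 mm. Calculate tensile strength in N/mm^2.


Formula: TS = force / (width * thickness)
Substituting: TS = 226.3990 / (20.0440 * 1.1130)
Result: 10.1483 N/mm^2


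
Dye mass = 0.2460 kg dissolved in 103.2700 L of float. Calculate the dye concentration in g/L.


Formula: Conc = dye_mass(kg) / volume(L) * 1000
Substituting: Conc = 0.2460 / 103.2700 * 1000
Result: 2.3821 g/L


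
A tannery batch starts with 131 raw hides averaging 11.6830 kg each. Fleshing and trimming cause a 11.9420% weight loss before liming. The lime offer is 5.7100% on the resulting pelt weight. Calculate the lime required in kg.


Total_raw = N * avg_wt = 131 * 11.6830 = 1530.4730 kg
Substrate = Total_raw * (1 - loss/100) = 1530.4730 * (1 - 11.9420/100) = 1347.7039 kg
Lime = Substrate * pct / 100 = 1347.7039 * 5.7100 / 100 = 76.9539 kg


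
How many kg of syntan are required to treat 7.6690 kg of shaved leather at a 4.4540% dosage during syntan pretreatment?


Formula: Syntan = substrate * pct / 100
Substituting: Syntan = 7.6690 * 4.4540 / 100
Result: 0.3416 kg


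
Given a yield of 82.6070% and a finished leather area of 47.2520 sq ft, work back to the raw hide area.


Formula: raw = finished * 100 / yield
Substituting: raw = 47.2520 * 100 / 82.6070
Result: 57.2010 sq ft


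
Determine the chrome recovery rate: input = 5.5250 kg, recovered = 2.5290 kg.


Formula: Recovery = recovered / input * 100
Substituting: Recovery = 2.5290 / 5.5250 * 100
Result: 45.7738 %


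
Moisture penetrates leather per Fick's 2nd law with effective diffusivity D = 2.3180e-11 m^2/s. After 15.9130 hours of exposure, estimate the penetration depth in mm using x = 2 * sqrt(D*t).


t = 15.9130 hr * 3600 = 57286.8000 s
D * t = 2.3180e-11 * 57286.8000 = 1.3279e-06
x = 2 * sqrt(D*t) = 2 * sqrt(1.3279e-06) = 0.0023047 m = 2.3047 mm
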